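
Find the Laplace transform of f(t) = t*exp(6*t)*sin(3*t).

L{sin(3t)} = 3/(s^2 + 9).
Multiplying by e^(6t) shifts s → s - 6, so L{exp(6*t)*sin(3*t)} = 3/((s - 6)^2 + 9).
Then apply L{t·g(t)} = -d/ds[G(s)] with G(s) = 3/((s - 6)^2 + 9):
differentiating 1 time and applying the sign gives 6*(s - 6)/(s^2 - 12*s + 45)^2.

6*(s - 6)/(s^2 - 12*s + 45)^2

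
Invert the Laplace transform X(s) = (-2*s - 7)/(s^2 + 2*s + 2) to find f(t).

f(t) = -5*exp(-t)*sin(t) - 2*exp(-t)*cos(t)

Complete the square in the denominator: s^2 + 2*s + 2 = (s + 1)^2 + 1^2.
Split the numerator to match: -2*s - 7 = -2·(s + 1) - 5·1.
Invert each term: -2·(s + 1)/((s + 1)^2 + 1) ↔ -2e^(-t)cos(t); -5·1/((s + 1)^2 + 1) ↔ -5e^(-t)sin(t).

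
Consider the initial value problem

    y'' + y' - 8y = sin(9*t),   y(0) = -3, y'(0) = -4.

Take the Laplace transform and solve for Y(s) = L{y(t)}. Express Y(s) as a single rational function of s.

Y(s) = (-3*s^3 - 7*s^2 - 243*s - 558)/(s^4 + s^3 + 73*s^2 + 81*s - 648)

Laplace-transform each side.
Using L{y''} = s^2 Y - s·y(0) - y'(0) and L{y'} = sY - y(0), with y(0) = -3, y'(0) = -4, the left side becomes (s^2 + s - 8)Y - (-3*s - 7).
The right side is L{sin(9*t)} = 9/(s^2 + 81).
So (s^2 + s - 8)Y = 9/(s^2 + 81) + (-3*s - 7).
Isolate Y and clear denominators.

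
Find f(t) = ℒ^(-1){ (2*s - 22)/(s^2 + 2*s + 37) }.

f(t) = -4*exp(-t)*sin(6*t) + 2*exp(-t)*cos(6*t)

Complete the square in the denominator: s^2 + 2*s + 37 = (s + 1)^2 + 6^2.
Split the numerator to match: 2*s - 22 = 2·(s + 1) - 4·6.
Invert each term: 2·(s + 1)/((s + 1)^2 + 36) ↔ 2e^(-t)cos(6t); -4·6/((s + 1)^2 + 36) ↔ -4e^(-t)sin(6t).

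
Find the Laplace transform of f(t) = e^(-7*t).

1/(s + 7)

L{e^(-7t)} = 1/(s + 7).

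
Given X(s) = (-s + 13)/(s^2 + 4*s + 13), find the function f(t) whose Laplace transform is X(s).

Complete the square in the denominator: s^2 + 4*s + 13 = (s + 2)^2 + 3^2.
Split the numerator to match: -s + 13 = -1·(s + 2) + 5·3.
Invert each term: -1·(s + 2)/((s + 2)^2 + 9) ↔ -e^(-2t)cos(3t); 5·3/((s + 2)^2 + 9) ↔ 5e^(-2t)sin(3t).

f(t) = 5*exp(-2*t)*sin(3*t) - exp(-2*t)*cos(3*t)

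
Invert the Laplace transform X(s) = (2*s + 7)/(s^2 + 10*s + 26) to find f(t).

Complete the square in the denominator: s^2 + 10*s + 26 = (s + 5)^2 + 1^2.
Split the numerator to match: 2*s + 7 = 2·(s + 5) - 3·1.
Invert each term: 2·(s + 5)/((s + 5)^2 + 1) ↔ 2e^(-5t)cos(t); -3·1/((s + 5)^2 + 1) ↔ -3e^(-5t)sin(t).

f(t) = -3*exp(-5*t)*sin(t) + 2*exp(-5*t)*cos(t)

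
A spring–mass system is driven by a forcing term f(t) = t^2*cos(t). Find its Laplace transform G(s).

G(s) = 2*s*(s^2 - 3)/(s^2 + 1)^3

L{cos(t)} = s/(s^2 + 1).
Then apply L{t^2·g(t)} = (-1)^2 d^2/ds^2[H(s)] with H(s) = s/(s^2 + 1):
differentiating 2 times and applying the sign gives 2*s*(s^2 - 3)/(s^2 + 1)^3.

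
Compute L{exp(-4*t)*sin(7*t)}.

7/((s + 4)^2 + 49)

L{sin(7t)} = 7/(s^2 + 49).
By the first shifting theorem, multiplying by e^(-4t) replaces s with s + 4.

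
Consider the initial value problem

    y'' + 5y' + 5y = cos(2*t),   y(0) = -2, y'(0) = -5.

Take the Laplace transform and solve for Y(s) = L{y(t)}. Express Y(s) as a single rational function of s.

Y(s) = (-2*s^3 - 15*s^2 - 7*s - 60)/(s^4 + 5*s^3 + 9*s^2 + 20*s + 20)

Apply the Laplace transform to the equation.
Using L{y''} = s^2 Y - s·y(0) - y'(0) and L{y'} = sY - y(0), with y(0) = -2, y'(0) = -5, the left side becomes (s^2 + 5*s + 5)Y - (-2*s - 15).
The right side is L{cos(2*t)} = s/(s^2 + 4).
So (s^2 + 5*s + 5)Y = s/(s^2 + 4) + (-2*s - 15).
Divide through and combine into a single rational function.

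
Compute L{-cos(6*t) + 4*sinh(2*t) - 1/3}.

-s/(s^2 + 36) + 8/(s^2 - 4) - 1/(3*s)

The transform is linear, so treat each term independently.
(4)·[L{sinh(2t)} = 2/(s^2 - 4)]; L{-1/3} = (-1/3)/s; (-1)·[L{cos(6t)} = s/(s^2 + 36)].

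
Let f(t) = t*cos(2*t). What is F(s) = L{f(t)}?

F(s) = (s - 2)*(s + 2)/(s^2 + 4)^2

L{cos(2t)} = s/(s^2 + 4).
Then apply L{t·g(t)} = -d/ds[G(s)] with G(s) = s/(s^2 + 4):
differentiating 1 time and applying the sign gives (s - 2)*(s + 2)/(s^2 + 4)^2.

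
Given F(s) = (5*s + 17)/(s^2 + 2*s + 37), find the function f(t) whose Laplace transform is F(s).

Complete the square in the denominator: s^2 + 2*s + 37 = (s + 1)^2 + 6^2.
Split the numerator to match: 5*s + 17 = 5·(s + 1) + 2·6.
Invert each term: 5·(s + 1)/((s + 1)^2 + 36) ↔ 5e^(-t)cos(6t); 2·6/((s + 1)^2 + 36) ↔ 2e^(-t)sin(6t).

f(t) = 2*exp(-t)*sin(6*t) + 5*exp(-t)*cos(6*t)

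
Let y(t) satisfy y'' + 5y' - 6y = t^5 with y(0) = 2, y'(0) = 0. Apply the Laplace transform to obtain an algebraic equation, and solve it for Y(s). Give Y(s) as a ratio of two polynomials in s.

Y(s) = (2*s^7 + 10*s^6 + 120)/(s^8 + 5*s^7 - 6*s^6)

Laplace-transform each side.
The derivative rules (L{y''} = s^2 Y - s·y(0) - y'(0) and L{y'} = sY - y(0), with y(0) = 2, y'(0) = 0) turn the left side into (s^2 + 5*s - 6)Y - (2*s + 10).
The right side is L{t^5} = 120/s^6.
So (s^2 + 5*s - 6)Y = 120/s^6 + (2*s + 10).
Isolate Y and clear denominators.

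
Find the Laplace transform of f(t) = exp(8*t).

1/(s - 8)

L{e^(8t)} = 1/(s - 8).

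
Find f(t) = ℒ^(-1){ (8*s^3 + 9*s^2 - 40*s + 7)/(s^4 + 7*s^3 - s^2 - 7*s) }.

Factor the denominator: s^4 + 7*s^3 - s^2 - 7*s = s*(s - 1)*(s + 1)*(s + 7).
Partial fraction decomposition gives [-1/(s - 1)] + [-1/s] + [4/(s + 1)] + [6/(s + 7)].
Invert each term: -1/(s - 1) ↔ -e^(t); -1/(s - 0) ↔ -e^(0t); 4/(s + 1) ↔ 4e^(-t); 6/(s + 7) ↔ 6e^(-7t).

f(t) = -exp(t) - 1 + 4*exp(-t) + 6*exp(-7*t)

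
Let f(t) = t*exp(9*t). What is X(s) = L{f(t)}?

X(s) = (s - 9)^(-2)

L{e^(9t)} = 1/(s - 9).
Then apply L{t·g(t)} = -d/ds[G(s)] with G(s) = 1/(s - 9):
differentiating 1 time and applying the sign gives (s - 9)^(-2).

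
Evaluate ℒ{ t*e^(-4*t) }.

(s + 4)^(-2)

L{e^(-4t)} = 1/(s + 4).
Then apply L{t·g(t)} = -d/ds[G(s)] with G(s) = 1/(s + 4):
differentiating 1 time and applying the sign gives (s + 4)^(-2).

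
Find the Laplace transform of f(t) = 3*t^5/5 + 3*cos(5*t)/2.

3*s/(2*(s^2 + 25)) + 72/s^6

By linearity of the Laplace transform, transform each term separately.
(3/2)·[L{cos(5t)} = s/(s^2 + 25)]; (3/5)·[L{t^5} = 5!/s^6 = 120/s^6].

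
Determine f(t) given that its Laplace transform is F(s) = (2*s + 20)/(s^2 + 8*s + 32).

Complete the square in the denominator: s^2 + 8*s + 32 = (s + 4)^2 + 4^2.
Split the numerator to match: 2*s + 20 = 2·(s + 4) + 3·4.
Invert each term: 2·(s + 4)/((s + 4)^2 + 16) ↔ 2e^(-4t)cos(4t); 3·4/((s + 4)^2 + 16) ↔ 3e^(-4t)sin(4t).

f(t) = 3*exp(-4*t)*sin(4*t) + 2*exp(-4*t)*cos(4*t)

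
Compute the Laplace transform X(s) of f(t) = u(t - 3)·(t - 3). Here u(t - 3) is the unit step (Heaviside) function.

X(s) = exp(-3*s)/s^2

By the second shifting theorem, L{u(t - c)·g(t - c)} = e^(-cs)·G(s) with c = 3 and G(s) = L{g(t)}.
L{t} = 1!/s^2 = 1/s^2.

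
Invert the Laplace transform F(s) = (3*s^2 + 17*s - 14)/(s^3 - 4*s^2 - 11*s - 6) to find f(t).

f(t) = 4*t*exp(-t) + 4*exp(6*t) - exp(-t)

Factor the denominator: s^3 - 4*s^2 - 11*s - 6 = (s - 6)*(s + 1)^2.
Partial fraction decomposition gives [-1/(s + 1)] + [4/(s + 1)^2] + [4/(s - 6)].
Invert each term: -1/(s + 1) ↔ -e^(-t); 4/(s + 1)^2 ↔ 4t·e^(-t); 4/(s - 6) ↔ 4e^(6t).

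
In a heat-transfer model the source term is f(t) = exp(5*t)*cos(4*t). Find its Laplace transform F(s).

L{cos(4t)} = s/(s^2 + 16).
By the first shifting theorem, multiplying by e^(5t) replaces s with s - 5.

F(s) = (s - 5)/((s - 5)^2 + 16)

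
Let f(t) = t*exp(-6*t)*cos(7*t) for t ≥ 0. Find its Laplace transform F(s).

L{cos(7t)} = s/(s^2 + 49).
Multiplying by e^(-6t) shifts s → s + 6, so L{exp(-6*t)*cos(7*t)} = (s + 6)/((s + 6)^2 + 49).
Then apply L{t·g(t)} = -d/ds[G(s)] with G(s) = (s + 6)/((s + 6)^2 + 49):
differentiating 1 time and applying the sign gives (s - 1)*(s + 13)/(s^2 + 12*s + 85)^2.

F(s) = (s - 1)*(s + 13)/(s^2 + 12*s + 85)^2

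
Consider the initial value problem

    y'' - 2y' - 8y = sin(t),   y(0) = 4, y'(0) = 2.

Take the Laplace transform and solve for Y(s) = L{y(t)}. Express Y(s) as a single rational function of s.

Laplace-transform each side.
With L{y''} = s^2 Y - s·y(0) - y'(0) and L{y'} = sY - y(0), with y(0) = 4, y'(0) = 2: the LHS transforms to (s^2 - 2*s - 8)Y - (4*s - 6).
The right side is L{sin(t)} = 1/(s^2 + 1).
So (s^2 - 2*s - 8)Y = 1/(s^2 + 1) + (4*s - 6).
Solve for Y(s) and write it as one ratio of polynomials.

Y(s) = (4*s^3 - 6*s^2 + 4*s - 5)/(s^4 - 2*s^3 - 7*s^2 - 2*s - 8)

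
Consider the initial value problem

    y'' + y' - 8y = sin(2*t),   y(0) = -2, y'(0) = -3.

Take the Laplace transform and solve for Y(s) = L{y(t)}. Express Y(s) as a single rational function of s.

Take the Laplace transform of both sides.
Using L{y''} = s^2 Y - s·y(0) - y'(0) and L{y'} = sY - y(0), with y(0) = -2, y'(0) = -3, the left side becomes (s^2 + s - 8)Y - (-2*s - 5).
The right side is L{sin(2*t)} = 2/(s^2 + 4).
So (s^2 + s - 8)Y = 2/(s^2 + 4) + (-2*s - 5).
Divide through and combine into a single rational function.

Y(s) = (-2*s^3 - 5*s^2 - 8*s - 18)/(s^4 + s^3 - 4*s^2 + 4*s - 32)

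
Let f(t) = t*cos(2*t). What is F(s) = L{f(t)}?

F(s) = (s - 2)*(s + 2)/(s^2 + 4)^2

L{cos(2t)} = s/(s^2 + 4).
Then apply L{t·g(t)} = -d/ds[G(s)] with G(s) = s/(s^2 + 4):
differentiating 1 time and applying the sign gives (s - 2)*(s + 2)/(s^2 + 4)^2.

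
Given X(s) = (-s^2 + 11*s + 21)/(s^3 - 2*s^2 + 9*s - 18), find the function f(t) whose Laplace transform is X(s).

Factor the denominator: s^3 - 2*s^2 + 9*s - 18 = (s - 2)*(s^2 + 9).
Partial fraction decomposition gives [3/(s - 2)] + [-4*s/(s^2 + 9)] + [3/(s^2 + 9)].
Invert each term: 3/(s - 2) ↔ 3e^(2t); -4·s/(s^2 + 9) ↔ -4cos(3t); 1·3/(s^2 + 9) ↔ sin(3t).

f(t) = 3*exp(2*t) + sin(3*t) - 4*cos(3*t)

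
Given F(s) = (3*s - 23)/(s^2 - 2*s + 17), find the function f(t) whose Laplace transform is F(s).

Complete the square in the denominator: s^2 - 2*s + 17 = (s - 1)^2 + 4^2.
Split the numerator to match: 3*s - 23 = 3·(s - 1) - 5·4.
Invert each term: 3·(s - 1)/((s - 1)^2 + 16) ↔ 3e^(t)cos(4t); -5·4/((s - 1)^2 + 16) ↔ -5e^(t)sin(4t).

f(t) = -5*exp(t)*sin(4*t) + 3*exp(t)*cos(4*t)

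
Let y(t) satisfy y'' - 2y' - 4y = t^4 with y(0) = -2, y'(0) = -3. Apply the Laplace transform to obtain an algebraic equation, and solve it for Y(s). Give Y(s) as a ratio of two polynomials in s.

Apply the Laplace transform to the equation.
With L{y''} = s^2 Y - s·y(0) - y'(0) and L{y'} = sY - y(0), with y(0) = -2, y'(0) = -3: the LHS transforms to (s^2 - 2*s - 4)Y - (-2*s + 1).
The right side is L{t^4} = 24/s^5.
So (s^2 - 2*s - 4)Y = 24/s^5 + (-2*s + 1).
Solve for Y(s) and write it as one ratio of polynomials.

Y(s) = (-2*s^6 + s^5 + 24)/(s^7 - 2*s^6 - 4*s^5)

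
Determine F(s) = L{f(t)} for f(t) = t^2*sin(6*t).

L{sin(6t)} = 6/(s^2 + 36).
Then apply L{t^2·g(t)} = (-1)^2 d^2/ds^2[G(s)] with G(s) = 6/(s^2 + 36):
differentiating 2 times and applying the sign gives 36*(s^2 - 12)/(s^2 + 36)^3.

F(s) = 36*(s^2 - 12)/(s^2 + 36)^3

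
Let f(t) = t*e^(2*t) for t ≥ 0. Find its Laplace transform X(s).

L{e^(2t)} = 1/(s - 2).
Then apply L{t·g(t)} = -d/ds[G(s)] with G(s) = 1/(s - 2):
differentiating 1 time and applying the sign gives (s - 2)^(-2).

X(s) = (s - 2)^(-2)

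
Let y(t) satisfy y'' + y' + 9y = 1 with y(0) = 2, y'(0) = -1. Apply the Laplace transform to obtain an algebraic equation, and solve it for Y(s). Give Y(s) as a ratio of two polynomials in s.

Apply the Laplace transform to the equation.
The derivative rules (L{y''} = s^2 Y - s·y(0) - y'(0) and L{y'} = sY - y(0), with y(0) = 2, y'(0) = -1) turn the left side into (s^2 + s + 9)Y - (2*s + 1).
The right side is L{1} = 1/s.
So (s^2 + s + 9)Y = 1/s + (2*s + 1).
Solve for Y(s) and write it as one ratio of polynomials.

Y(s) = (2*s^2 + s + 1)/(s^3 + s^2 + 9*s)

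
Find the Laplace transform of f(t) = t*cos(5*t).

(s - 5)*(s + 5)/(s^2 + 25)^2

L{cos(5t)} = s/(s^2 + 25).
Then apply L{t·g(t)} = -d/ds[H(s)] with H(s) = s/(s^2 + 25):
differentiating 1 time and applying the sign gives (s - 5)*(s + 5)/(s^2 + 25)^2.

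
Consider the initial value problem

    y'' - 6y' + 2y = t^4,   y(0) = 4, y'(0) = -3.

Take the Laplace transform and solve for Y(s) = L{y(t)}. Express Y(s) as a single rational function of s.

Transform both sides with L{·}.
The derivative rules (L{y''} = s^2 Y - s·y(0) - y'(0) and L{y'} = sY - y(0), with y(0) = 4, y'(0) = -3) turn the left side into (s^2 - 6*s + 2)Y - (4*s - 27).
The right side is L{t^4} = 24/s^5.
So (s^2 - 6*s + 2)Y = 24/s^5 + (4*s - 27).
Solve for Y(s) and write it as one ratio of polynomials.

Y(s) = (4*s^6 - 27*s^5 + 24)/(s^7 - 6*s^6 + 2*s^5)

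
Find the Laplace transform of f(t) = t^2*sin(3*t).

18*(s^2 - 3)/(s^2 + 9)^3

L{sin(3t)} = 3/(s^2 + 9).
Then apply L{t^2·g(t)} = (-1)^2 d^2/ds^2[G(s)] with G(s) = 3/(s^2 + 9):
differentiating 2 times and applying the sign gives 18*(s^2 - 3)/(s^2 + 9)^3.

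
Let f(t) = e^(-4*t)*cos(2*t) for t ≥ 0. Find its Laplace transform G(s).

G(s) = (s + 4)/((s + 4)^2 + 4)

L{cos(2t)} = s/(s^2 + 4).
By the first shifting theorem, multiplying by e^(-4t) replaces s with s + 4.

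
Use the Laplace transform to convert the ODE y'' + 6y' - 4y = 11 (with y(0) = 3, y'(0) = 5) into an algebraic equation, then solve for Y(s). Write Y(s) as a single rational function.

Y(s) = (3*s^2 + 23*s + 11)/(s^3 + 6*s^2 - 4*s)

Transform both sides with L{·}.
Using L{y''} = s^2 Y - s·y(0) - y'(0) and L{y'} = sY - y(0), with y(0) = 3, y'(0) = 5, the left side becomes (s^2 + 6*s - 4)Y - (3*s + 23).
The right side is L{11} = 11/s.
So (s^2 + 6*s - 4)Y = 11/s + (3*s + 23).
Isolate Y and clear denominators.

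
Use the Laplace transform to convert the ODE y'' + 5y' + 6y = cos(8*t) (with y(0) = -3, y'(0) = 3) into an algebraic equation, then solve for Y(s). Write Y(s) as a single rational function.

Laplace-transform each side.
With L{y''} = s^2 Y - s·y(0) - y'(0) and L{y'} = sY - y(0), with y(0) = -3, y'(0) = 3: the LHS transforms to (s^2 + 5*s + 6)Y - (-3*s - 12).
The right side is L{cos(8*t)} = s/(s^2 + 64).
So (s^2 + 5*s + 6)Y = s/(s^2 + 64) + (-3*s - 12).
Isolate Y and clear denominators.

Y(s) = (-3*s^3 - 12*s^2 - 191*s - 768)/(s^4 + 5*s^3 + 70*s^2 + 320*s + 384)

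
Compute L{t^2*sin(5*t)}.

L{sin(5t)} = 5/(s^2 + 25).
Then apply L{t^2·g(t)} = (-1)^2 d^2/ds^2[G(s)] with G(s) = 5/(s^2 + 25):
differentiating 2 times and applying the sign gives 10*(3*s^2 - 25)/(s^2 + 25)^3.

10*(3*s^2 - 25)/(s^2 + 25)^3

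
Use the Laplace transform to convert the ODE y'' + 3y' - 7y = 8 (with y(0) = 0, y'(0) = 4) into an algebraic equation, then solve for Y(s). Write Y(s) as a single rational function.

Apply the Laplace transform to the equation.
The derivative rules (L{y''} = s^2 Y - s·y(0) - y'(0) and L{y'} = sY - y(0), with y(0) = 0, y'(0) = 4) turn the left side into (s^2 + 3*s - 7)Y - (4).
The right side is L{8} = 8/s.
So (s^2 + 3*s - 7)Y = 8/s + (4).
Divide through and combine into a single rational function.

Y(s) = (4*s + 8)/(s^3 + 3*s^2 - 7*s)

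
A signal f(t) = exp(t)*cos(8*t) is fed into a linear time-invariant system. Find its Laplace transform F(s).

F(s) = (s - 1)/((s - 1)^2 + 64)

L{cos(8t)} = s/(s^2 + 64).
By the first shifting theorem, multiplying by e^(t) replaces s with s - 1.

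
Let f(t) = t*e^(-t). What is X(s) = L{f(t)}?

L{e^(-t)} = 1/(s + 1).
Then apply L{t·g(t)} = -d/ds[G(s)] with G(s) = 1/(s + 1):
differentiating 1 time and applying the sign gives (s + 1)^(-2).

X(s) = (s + 1)^(-2)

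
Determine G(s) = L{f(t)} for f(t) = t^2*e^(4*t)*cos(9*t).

L{cos(9t)} = s/(s^2 + 81).
Multiplying by e^(4t) shifts s → s - 4, so L{e^(4*t)*cos(9*t)} = (s - 4)/((s - 4)^2 + 81).
Then apply L{t^2·g(t)} = (-1)^2 d^2/ds^2[H(s)] with H(s) = (s - 4)/((s - 4)^2 + 81):
differentiating 2 times and applying the sign gives 2*(s - 4)*(s^2 - 8*s - 227)/(s^2 - 8*s + 97)^3.

G(s) = 2*(s - 4)*(s^2 - 8*s - 227)/(s^2 - 8*s + 97)^3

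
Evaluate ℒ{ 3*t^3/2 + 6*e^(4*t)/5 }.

Apply the Laplace transform termwise.
(6/5)·[L{e^(4t)} = 1/(s - 4)]; (3/2)·[L{t^3} = 3!/s^4 = 6/s^4].

6/(5*(s - 4)) + 9/s^4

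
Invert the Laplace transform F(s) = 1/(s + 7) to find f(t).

Since L{e^(-7t)} = 1/(s + 7), the inverse is e^(-7*t).

f(t) = exp(-7*t)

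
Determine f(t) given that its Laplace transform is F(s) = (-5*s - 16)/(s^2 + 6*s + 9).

Factor the denominator: s^2 + 6*s + 9 = (s + 3)^2.
Partial fraction decomposition gives [-5/(s + 3)] + [-1/(s + 3)^2].
Invert each term: -5/(s + 3) ↔ -5e^(-3t); -1/(s + 3)^2 ↔ -t·e^(-3t).

f(t) = -t*exp(-3*t) - 5*exp(-3*t)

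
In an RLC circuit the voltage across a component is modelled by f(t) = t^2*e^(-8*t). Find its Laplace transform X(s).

X(s) = 2/(s + 8)^3

L{e^(-8t)} = 1/(s + 8).
Then apply L{t^2·g(t)} = (-1)^2 d^2/ds^2[G(s)] with G(s) = 1/(s + 8):
differentiating 2 times and applying the sign gives 2/(s + 8)^3.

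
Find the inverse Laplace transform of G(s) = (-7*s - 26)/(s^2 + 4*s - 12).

-5*exp(2*t) - 2*exp(-6*t)

Factor the denominator: s^2 + 4*s - 12 = (s - 2)*(s + 6).
Partial fraction decomposition gives [-5/(s - 2)] + [-2/(s + 6)].
Invert each term: -5/(s - 2) ↔ -5e^(2t); -2/(s + 6) ↔ -2e^(-6t).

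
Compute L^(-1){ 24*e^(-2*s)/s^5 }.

The factor e^(-2s) signals a time shift by c = 2 (second shifting theorem).
L{t^4} = 4!/s^5 = 24/s^5, so L^-1{24/s^5} = t^4.
Hence the inverse is u(t - 2) times that function evaluated at t - 2.

Heaviside(t - 2)*((t - 2)^4)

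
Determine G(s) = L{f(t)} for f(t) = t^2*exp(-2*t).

L{e^(-2t)} = 1/(s + 2).
Then apply L{t^2·g(t)} = (-1)^2 d^2/ds^2[H(s)] with H(s) = 1/(s + 2):
differentiating 2 times and applying the sign gives 2/(s + 2)^3.

G(s) = 2/(s + 2)^3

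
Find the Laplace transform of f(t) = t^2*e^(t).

2/(s - 1)^3

L{e^(t)} = 1/(s - 1).
Then apply L{t^2·g(t)} = (-1)^2 d^2/ds^2[G(s)] with G(s) = 1/(s - 1):
differentiating 2 times and applying the sign gives 2/(s - 1)^3.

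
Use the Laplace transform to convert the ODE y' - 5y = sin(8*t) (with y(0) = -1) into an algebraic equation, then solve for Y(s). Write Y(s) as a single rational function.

Y(s) = (-s^2 - 56)/(s^3 - 5*s^2 + 64*s - 320)

Take the Laplace transform of both sides.
The derivative rules (L{y'} = sY - y(0) = sY - (-1)) turn the left side into (s - 5)Y - (-1).
The right side is L{sin(8*t)} = 8/(s^2 + 64).
So (s - 5)Y = 8/(s^2 + 64) + (-1).
Divide through and combine into a single rational function.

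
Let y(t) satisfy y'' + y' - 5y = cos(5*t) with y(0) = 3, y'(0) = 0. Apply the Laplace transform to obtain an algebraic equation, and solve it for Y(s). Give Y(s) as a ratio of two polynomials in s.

Y(s) = (3*s^3 + 3*s^2 + 76*s + 75)/(s^4 + s^3 + 20*s^2 + 25*s - 125)

Take the Laplace transform of both sides.
With L{y''} = s^2 Y - s·y(0) - y'(0) and L{y'} = sY - y(0), with y(0) = 3, y'(0) = 0: the LHS transforms to (s^2 + s - 5)Y - (3*s + 3).
The right side is L{cos(5*t)} = s/(s^2 + 25).
So (s^2 + s - 5)Y = s/(s^2 + 25) + (3*s + 3).
Isolate Y and clear denominators.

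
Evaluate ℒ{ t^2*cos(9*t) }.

L{cos(9t)} = s/(s^2 + 81).
Then apply L{t^2·g(t)} = (-1)^2 d^2/ds^2[G(s)] with G(s) = s/(s^2 + 81):
differentiating 2 times and applying the sign gives 2*s*(s^2 - 243)/(s^2 + 81)^3.

2*s*(s^2 - 243)/(s^2 + 81)^3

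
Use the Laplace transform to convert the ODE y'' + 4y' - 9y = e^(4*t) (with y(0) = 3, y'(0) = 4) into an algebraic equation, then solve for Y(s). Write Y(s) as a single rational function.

Apply the Laplace transform to the equation.
Using L{y''} = s^2 Y - s·y(0) - y'(0) and L{y'} = sY - y(0), with y(0) = 3, y'(0) = 4, the left side becomes (s^2 + 4*s - 9)Y - (3*s + 16).
The right side is L{e^(4*t)} = 1/(s - 4).
So (s^2 + 4*s - 9)Y = 1/(s - 4) + (3*s + 16).
Solve for Y(s) and write it as one ratio of polynomials.

Y(s) = (3*s^2 + 4*s - 63)/(s^3 - 25*s + 36)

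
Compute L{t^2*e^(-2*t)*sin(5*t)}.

10*(3*s^2 + 12*s - 13)/(s^2 + 4*s + 29)^3

L{sin(5t)} = 5/(s^2 + 25).
Multiplying by e^(-2t) shifts s → s + 2, so L{e^(-2*t)*sin(5*t)} = 5/((s + 2)^2 + 25).
Then apply L{t^2·g(t)} = (-1)^2 d^2/ds^2[H(s)] with H(s) = 5/((s + 2)^2 + 25):
differentiating 2 times and applying the sign gives 10*(3*s^2 + 12*s - 13)/(s^2 + 4*s + 29)^3.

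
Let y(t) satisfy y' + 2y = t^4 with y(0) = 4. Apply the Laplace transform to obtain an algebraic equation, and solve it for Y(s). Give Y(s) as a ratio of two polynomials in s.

Apply the Laplace transform to the equation.
With L{y'} = sY - y(0) = sY - 4: the LHS transforms to (s + 2)Y - (4).
The right side is L{t^4} = 24/s^5.
So (s + 2)Y = 24/s^5 + (4).
Isolate Y and clear denominators.

Y(s) = (4*s^5 + 24)/(s^6 + 2*s^5)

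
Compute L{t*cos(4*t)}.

(s - 4)*(s + 4)/(s^2 + 16)^2

L{cos(4t)} = s/(s^2 + 16).
Then apply L{t·g(t)} = -d/ds[G(s)] with G(s) = s/(s^2 + 16):
differentiating 1 time and applying the sign gives (s - 4)*(s + 4)/(s^2 + 16)^2.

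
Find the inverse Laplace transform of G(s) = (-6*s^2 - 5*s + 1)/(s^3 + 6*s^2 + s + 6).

Factor the denominator: s^3 + 6*s^2 + s + 6 = (s + 6)*(s^2 + 1).
Partial fraction decomposition gives [-5/(s + 6)] + [-s/(s^2 + 1)] + [1/(s^2 + 1)].
Invert each term: -5/(s + 6) ↔ -5e^(-6t); -1·s/(s^2 + 1) ↔ -cos(t); 1·1/(s^2 + 1) ↔ sin(t).

sin(t) - cos(t) - 5*exp(-6*t)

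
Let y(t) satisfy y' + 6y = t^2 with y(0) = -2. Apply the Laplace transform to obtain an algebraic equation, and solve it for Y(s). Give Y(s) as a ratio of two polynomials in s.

Y(s) = (-2*s^3 + 2)/(s^4 + 6*s^3)

Transform both sides with L{·}.
With L{y'} = sY - y(0) = sY - (-2): the LHS transforms to (s + 6)Y - (-2).
The right side is L{t^2} = 2/s^3.
So (s + 6)Y = 2/s^3 + (-2).
Divide through and combine into a single rational function.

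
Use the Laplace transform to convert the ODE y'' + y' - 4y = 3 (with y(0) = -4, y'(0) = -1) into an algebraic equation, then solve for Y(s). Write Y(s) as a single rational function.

Y(s) = (-4*s^2 - 5*s + 3)/(s^3 + s^2 - 4*s)

Transform both sides with L{·}.
With L{y''} = s^2 Y - s·y(0) - y'(0) and L{y'} = sY - y(0), with y(0) = -4, y'(0) = -1: the LHS transforms to (s^2 + s - 4)Y - (-4*s - 5).
The right side is L{3} = 3/s.
So (s^2 + s - 4)Y = 3/s + (-4*s - 5).
Divide through and combine into a single rational function.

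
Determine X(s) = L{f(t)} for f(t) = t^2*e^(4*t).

L{e^(4t)} = 1/(s - 4).
Then apply L{t^2·g(t)} = (-1)^2 d^2/ds^2[G(s)] with G(s) = 1/(s - 4):
differentiating 2 times and applying the sign gives 2/(s - 4)^3.

X(s) = 2/(s - 4)^3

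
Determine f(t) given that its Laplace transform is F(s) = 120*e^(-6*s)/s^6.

f(t) = Heaviside(t - 6)*((t - 6)^5)

The factor e^(-6s) signals a time shift by c = 6 (second shifting theorem).
L{t^5} = 5!/s^6 = 120/s^6, so L^-1{120/s^6} = t^5.
Hence the inverse is u(t - 6) times that function evaluated at t - 6.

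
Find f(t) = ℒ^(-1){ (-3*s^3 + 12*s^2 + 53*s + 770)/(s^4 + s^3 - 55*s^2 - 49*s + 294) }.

Factor the denominator: s^4 + s^3 - 55*s^2 - 49*s + 294 = (s - 7)*(s - 2)*(s + 3)*(s + 7).
Partial fraction decomposition gives [4/(s + 3)] + [-4/(s + 7)] + [-4/(s - 2)] + [1/(s - 7)].
Invert each term: 4/(s + 3) ↔ 4e^(-3t); -4/(s + 7) ↔ -4e^(-7t); -4/(s - 2) ↔ -4e^(2t); 1/(s - 7) ↔ e^(7t).

f(t) = exp(7*t) - 4*exp(2*t) + 4*exp(-3*t) - 4*exp(-7*t)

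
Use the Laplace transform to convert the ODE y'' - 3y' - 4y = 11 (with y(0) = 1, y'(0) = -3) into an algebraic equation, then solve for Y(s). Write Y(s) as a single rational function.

Take the Laplace transform of both sides.
Using L{y''} = s^2 Y - s·y(0) - y'(0) and L{y'} = sY - y(0), with y(0) = 1, y'(0) = -3, the left side becomes (s^2 - 3*s - 4)Y - (s - 6).
The right side is L{11} = 11/s.
So (s^2 - 3*s - 4)Y = 11/s + (s - 6).
Isolate Y and clear denominators.

Y(s) = (s^2 - 6*s + 11)/(s^3 - 3*s^2 - 4*s)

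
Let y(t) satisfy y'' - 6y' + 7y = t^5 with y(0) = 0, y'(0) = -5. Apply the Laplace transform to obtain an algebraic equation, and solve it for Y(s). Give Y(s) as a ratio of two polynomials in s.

Apply the Laplace transform to the equation.
Using L{y''} = s^2 Y - s·y(0) - y'(0) and L{y'} = sY - y(0), with y(0) = 0, y'(0) = -5, the left side becomes (s^2 - 6*s + 7)Y - (-5).
The right side is L{t^5} = 120/s^6.
So (s^2 - 6*s + 7)Y = 120/s^6 + (-5).
Isolate Y and clear denominators.

Y(s) = (-5*s^6 + 120)/(s^8 - 6*s^7 + 7*s^6)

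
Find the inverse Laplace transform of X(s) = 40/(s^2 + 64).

5*sin(8*t)

Since L{sin(8t)} = 8/(s^2 + 64), the inverse is sin(8*t), scaled by 5.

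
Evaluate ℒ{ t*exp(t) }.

L{e^(t)} = 1/(s - 1).
Then apply L{t·g(t)} = -d/ds[G(s)] with G(s) = 1/(s - 1):
differentiating 1 time and applying the sign gives (s - 1)^(-2).

(s - 1)^(-2)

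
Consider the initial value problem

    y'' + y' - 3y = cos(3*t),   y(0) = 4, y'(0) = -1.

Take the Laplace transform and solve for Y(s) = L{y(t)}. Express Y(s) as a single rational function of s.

Y(s) = (4*s^3 + 3*s^2 + 37*s + 27)/(s^4 + s^3 + 6*s^2 + 9*s - 27)

Transform both sides with L{·}.
With L{y''} = s^2 Y - s·y(0) - y'(0) and L{y'} = sY - y(0), with y(0) = 4, y'(0) = -1: the LHS transforms to (s^2 + s - 3)Y - (4*s + 3).
The right side is L{cos(3*t)} = s/(s^2 + 9).
So (s^2 + s - 3)Y = s/(s^2 + 9) + (4*s + 3).
Divide through and combine into a single rational function.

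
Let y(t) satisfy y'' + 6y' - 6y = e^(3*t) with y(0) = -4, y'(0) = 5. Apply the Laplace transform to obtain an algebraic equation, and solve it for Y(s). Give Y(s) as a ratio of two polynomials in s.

Apply the Laplace transform to the equation.
Using L{y''} = s^2 Y - s·y(0) - y'(0) and L{y'} = sY - y(0), with y(0) = -4, y'(0) = 5, the left side becomes (s^2 + 6*s - 6)Y - (-4*s - 19).
The right side is L{e^(3*t)} = 1/(s - 3).
So (s^2 + 6*s - 6)Y = 1/(s - 3) + (-4*s - 19).
Isolate Y and clear denominators.

Y(s) = (-4*s^2 - 7*s + 58)/(s^3 + 3*s^2 - 24*s + 18)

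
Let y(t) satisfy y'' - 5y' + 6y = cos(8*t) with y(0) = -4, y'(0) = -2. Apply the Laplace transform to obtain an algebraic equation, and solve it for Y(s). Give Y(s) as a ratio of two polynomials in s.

Y(s) = (-4*s^3 + 18*s^2 - 255*s + 1152)/(s^4 - 5*s^3 + 70*s^2 - 320*s + 384)

Take the Laplace transform of both sides.
Using L{y''} = s^2 Y - s·y(0) - y'(0) and L{y'} = sY - y(0), with y(0) = -4, y'(0) = -2, the left side becomes (s^2 - 5*s + 6)Y - (-4*s + 18).
The right side is L{cos(8*t)} = s/(s^2 + 64).
So (s^2 - 5*s + 6)Y = s/(s^2 + 64) + (-4*s + 18).
Solve for Y(s) and write it as one ratio of polynomials.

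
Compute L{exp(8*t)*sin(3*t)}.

3/((s - 8)^2 + 9)

L{sin(3t)} = 3/(s^2 + 9).
By the first shifting theorem, multiplying by e^(8t) replaces s with s - 8.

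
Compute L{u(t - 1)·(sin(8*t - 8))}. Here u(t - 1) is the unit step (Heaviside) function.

By the second shifting theorem, L{u(t - c)·g(t - c)} = e^(-cs)·G(s) with c = 1 and G(s) = L{g(t)}.
L{sin(8t)} = 8/(s^2 + 64).

8*exp(-s)/(s^2 + 64)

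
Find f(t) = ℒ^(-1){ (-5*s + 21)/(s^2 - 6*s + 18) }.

Complete the square in the denominator: s^2 - 6*s + 18 = (s - 3)^2 + 3^2.
Split the numerator to match: -5*s + 21 = -5·(s - 3) + 2·3.
Invert each term: -5·(s - 3)/((s - 3)^2 + 9) ↔ -5e^(3t)cos(3t); 2·3/((s - 3)^2 + 9) ↔ 2e^(3t)sin(3t).

f(t) = 2*exp(3*t)*sin(3*t) - 5*exp(3*t)*cos(3*t)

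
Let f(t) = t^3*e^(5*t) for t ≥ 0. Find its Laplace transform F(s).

F(s) = 6/(s - 5)^4

L{t^3} = 3!/s^4 = 6/s^4.
By the first shifting theorem, multiplying by e^(5t) replaces s with s - 5.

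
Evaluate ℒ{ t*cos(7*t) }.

(s - 7)*(s + 7)/(s^2 + 49)^2

L{cos(7t)} = s/(s^2 + 49).
Then apply L{t·g(t)} = -d/ds[G(s)] with G(s) = s/(s^2 + 49):
differentiating 1 time and applying the sign gives (s - 7)*(s + 7)/(s^2 + 49)^2.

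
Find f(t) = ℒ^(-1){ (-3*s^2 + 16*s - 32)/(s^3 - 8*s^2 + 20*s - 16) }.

f(t) = 6*t*exp(2*t) - 4*exp(4*t) + exp(2*t)

Factor the denominator: s^3 - 8*s^2 + 20*s - 16 = (s - 4)*(s - 2)^2.
Partial fraction decomposition gives [1/(s - 2)] + [6/(s - 2)^2] + [-4/(s - 4)].
Invert each term: 1/(s - 2) ↔ e^(2t); 6/(s - 2)^2 ↔ 6t·e^(2t); -4/(s - 4) ↔ -4e^(4t).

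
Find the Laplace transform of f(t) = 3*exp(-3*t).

3/(s + 3)

L{3} = 3/s.
By the first shifting theorem, multiplying by e^(-3t) replaces s with s + 3.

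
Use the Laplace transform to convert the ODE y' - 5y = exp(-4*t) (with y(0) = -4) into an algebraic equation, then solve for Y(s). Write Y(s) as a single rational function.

Laplace-transform each side.
With L{y'} = sY - y(0) = sY - (-4): the LHS transforms to (s - 5)Y - (-4).
The right side is L{exp(-4*t)} = 1/(s + 4).
So (s - 5)Y = 1/(s + 4) + (-4).
Isolate Y and clear denominators.

Y(s) = (-4*s - 15)/(s^2 - s - 20)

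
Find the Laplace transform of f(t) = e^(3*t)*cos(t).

L{cos(t)} = s/(s^2 + 1).
By the first shifting theorem, multiplying by e^(3t) replaces s with s - 3.

(s - 3)/((s - 3)^2 + 1)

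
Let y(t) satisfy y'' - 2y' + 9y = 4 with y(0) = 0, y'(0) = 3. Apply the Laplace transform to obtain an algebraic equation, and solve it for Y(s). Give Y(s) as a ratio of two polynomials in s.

Take the Laplace transform of both sides.
Using L{y''} = s^2 Y - s·y(0) - y'(0) and L{y'} = sY - y(0), with y(0) = 0, y'(0) = 3, the left side becomes (s^2 - 2*s + 9)Y - (3).
The right side is L{4} = 4/s.
So (s^2 - 2*s + 9)Y = 4/s + (3).
Isolate Y and clear denominators.

Y(s) = (3*s + 4)/(s^3 - 2*s^2 + 9*s)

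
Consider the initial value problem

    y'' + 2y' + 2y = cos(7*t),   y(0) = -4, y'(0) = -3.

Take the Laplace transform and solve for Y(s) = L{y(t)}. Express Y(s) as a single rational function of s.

Transform both sides with L{·}.
The derivative rules (L{y''} = s^2 Y - s·y(0) - y'(0) and L{y'} = sY - y(0), with y(0) = -4, y'(0) = -3) turn the left side into (s^2 + 2*s + 2)Y - (-4*s - 11).
The right side is L{cos(7*t)} = s/(s^2 + 49).
So (s^2 + 2*s + 2)Y = s/(s^2 + 49) + (-4*s - 11).
Divide through and combine into a single rational function.

Y(s) = (-4*s^3 - 11*s^2 - 195*s - 539)/(s^4 + 2*s^3 + 51*s^2 + 98*s + 98)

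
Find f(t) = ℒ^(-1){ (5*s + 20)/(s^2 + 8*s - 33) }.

f(t) = 5*exp(-4*t)*cosh(7*t)

Rewrite the denominator: s^2 + 8*s - 33 = (s + 4)^2 - 49.
The form in (s + 4) signals a first-shifting-theorem factor e^(-4t).
Since L{cosh(7t)} = s/(s^2 - 49), the inverse is e^(-4*t)*cosh(7*t), scaled by 5.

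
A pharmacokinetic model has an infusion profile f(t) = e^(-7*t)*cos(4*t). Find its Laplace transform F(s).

L{cos(4t)} = s/(s^2 + 16).
By the first shifting theorem, multiplying by e^(-7t) replaces s with s + 7.

F(s) = (s + 7)/((s + 7)^2 + 16)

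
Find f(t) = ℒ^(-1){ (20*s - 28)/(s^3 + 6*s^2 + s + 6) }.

Factor the denominator: s^3 + 6*s^2 + s + 6 = (s + 6)*(s^2 + 1).
Partial fraction decomposition gives [-4/(s + 6)] + [4*s/(s^2 + 1)] + [-4/(s^2 + 1)].
Invert each term: -4/(s + 6) ↔ -4e^(-6t); 4·s/(s^2 + 1) ↔ 4cos(t); -4·1/(s^2 + 1) ↔ -4sin(t).

f(t) = -4*sin(t) + 4*cos(t) - 4*exp(-6*t)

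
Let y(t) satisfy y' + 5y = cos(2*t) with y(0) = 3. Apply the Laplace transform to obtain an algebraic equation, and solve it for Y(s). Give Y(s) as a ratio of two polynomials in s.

Y(s) = (3*s^2 + s + 12)/(s^3 + 5*s^2 + 4*s + 20)

Transform both sides with L{·}.
The derivative rules (L{y'} = sY - y(0) = sY - 3) turn the left side into (s + 5)Y - (3).
The right side is L{cos(2*t)} = s/(s^2 + 4).
So (s + 5)Y = s/(s^2 + 4) + (3).
Divide through and combine into a single rational function.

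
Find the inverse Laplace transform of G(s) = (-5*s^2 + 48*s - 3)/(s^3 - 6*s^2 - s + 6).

Factor the denominator: s^3 - 6*s^2 - s + 6 = (s - 6)*(s - 1)*(s + 1).
Partial fraction decomposition gives [3/(s - 6)] + [-4/(s - 1)] + [-4/(s + 1)].
Invert each term: 3/(s - 6) ↔ 3e^(6t); -4/(s - 1) ↔ -4e^(t); -4/(s + 1) ↔ -4e^(-t).

3*exp(6*t) - 4*exp(t) - 4*exp(-t)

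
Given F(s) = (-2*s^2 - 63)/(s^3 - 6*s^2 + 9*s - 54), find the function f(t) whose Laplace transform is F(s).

Factor the denominator: s^3 - 6*s^2 + 9*s - 54 = (s - 6)*(s^2 + 9).
Partial fraction decomposition gives [-3/(s - 6)] + [s/(s^2 + 9)] + [6/(s^2 + 9)].
Invert each term: -3/(s - 6) ↔ -3e^(6t); 1·s/(s^2 + 9) ↔ cos(3t); 2·3/(s^2 + 9) ↔ 2sin(3t).

f(t) = -3*exp(6*t) + 2*sin(3*t) + cos(3*t)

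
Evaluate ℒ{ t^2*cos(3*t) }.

2*s*(s^2 - 27)/(s^2 + 9)^3

L{cos(3t)} = s/(s^2 + 9).
Then apply L{t^2·g(t)} = (-1)^2 d^2/ds^2[H(s)] with H(s) = s/(s^2 + 9):
differentiating 2 times and applying the sign gives 2*s*(s^2 - 27)/(s^2 + 9)^3.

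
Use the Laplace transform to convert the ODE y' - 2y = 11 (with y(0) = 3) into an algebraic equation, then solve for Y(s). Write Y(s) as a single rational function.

Y(s) = (3*s + 11)/(s^2 - 2*s)

Apply the Laplace transform to the equation.
The derivative rules (L{y'} = sY - y(0) = sY - 3) turn the left side into (s - 2)Y - (3).
The right side is L{11} = 11/s.
So (s - 2)Y = 11/s + (3).
Solve for Y(s) and write it as one ratio of polynomials.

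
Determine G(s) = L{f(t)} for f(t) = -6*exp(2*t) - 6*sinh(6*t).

By linearity of the Laplace transform, transform each term separately.
(-6)·[L{e^(2t)} = 1/(s - 2)]; (-6)·[L{sinh(6t)} = 6/(s^2 - 36)].

G(s) = -36/(s^2 - 36) - 6/(s - 2)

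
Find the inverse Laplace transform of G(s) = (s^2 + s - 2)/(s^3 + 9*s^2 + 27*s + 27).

2*t^2*exp(-3*t) - 5*t*exp(-3*t) + exp(-3*t)

Factor the denominator: s^3 + 9*s^2 + 27*s + 27 = (s + 3)^3.
Partial fraction decomposition gives [1/(s + 3)] + [-5/(s + 3)^2] + [4/(s + 3)^3].
Invert each term: 1/(s + 3) ↔ e^(-3t); -5/(s + 3)^2 ↔ -5t·e^(-3t); 4/(s + 3)^3 ↔ (2)t^2·e^(-3t).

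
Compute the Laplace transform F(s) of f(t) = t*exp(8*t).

L{t} = 1!/s^2 = 1/s^2.
By the first shifting theorem, multiplying by e^(8t) replaces s with s - 8.

F(s) = (s - 8)^(-2)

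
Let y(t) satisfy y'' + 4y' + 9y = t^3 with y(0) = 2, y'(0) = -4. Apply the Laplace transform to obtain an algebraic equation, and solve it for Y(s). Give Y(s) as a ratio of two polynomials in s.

Apply the Laplace transform to the equation.
With L{y''} = s^2 Y - s·y(0) - y'(0) and L{y'} = sY - y(0), with y(0) = 2, y'(0) = -4: the LHS transforms to (s^2 + 4*s + 9)Y - (2*s + 4).
The right side is L{t^3} = 6/s^4.
So (s^2 + 4*s + 9)Y = 6/s^4 + (2*s + 4).
Isolate Y and clear denominators.

Y(s) = (2*s^5 + 4*s^4 + 6)/(s^6 + 4*s^5 + 9*s^4)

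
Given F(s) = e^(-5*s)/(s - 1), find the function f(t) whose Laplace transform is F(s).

The factor e^(-5s) signals a time shift by c = 5 (second shifting theorem).
L{e^(t)} = 1/(s - 1), so L^-1{1/(s - 1)} = e^(t).
Hence the inverse is u(t - 5) times that function evaluated at t - 5.

f(t) = Heaviside(t - 5)*(exp(t - 5))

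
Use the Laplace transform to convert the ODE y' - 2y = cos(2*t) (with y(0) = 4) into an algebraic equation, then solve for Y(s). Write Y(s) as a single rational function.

Y(s) = (4*s^2 + s + 16)/(s^3 - 2*s^2 + 4*s - 8)

Transform both sides with L{·}.
The derivative rules (L{y'} = sY - y(0) = sY - 4) turn the left side into (s - 2)Y - (4).
The right side is L{cos(2*t)} = s/(s^2 + 4).
So (s - 2)Y = s/(s^2 + 4) + (4).
Solve for Y(s) and write it as one ratio of polynomials.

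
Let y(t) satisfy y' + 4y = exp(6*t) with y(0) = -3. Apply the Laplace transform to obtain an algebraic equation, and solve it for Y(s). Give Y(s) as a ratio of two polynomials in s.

Y(s) = (-3*s + 19)/(s^2 - 2*s - 24)

Transform both sides with L{·}.
Using L{y'} = sY - y(0) = sY - (-3), the left side becomes (s + 4)Y - (-3).
The right side is L{exp(6*t)} = 1/(s - 6).
So (s + 4)Y = 1/(s - 6) + (-3).
Divide through and combine into a single rational function.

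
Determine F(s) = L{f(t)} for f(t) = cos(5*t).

F(s) = s/(s^2 + 25)

L{cos(5t)} = s/(s^2 + 25).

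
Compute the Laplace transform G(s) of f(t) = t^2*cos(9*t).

L{cos(9t)} = s/(s^2 + 81).
Then apply L{t^2·g(t)} = (-1)^2 d^2/ds^2[H(s)] with H(s) = s/(s^2 + 81):
differentiating 2 times and applying the sign gives 2*s*(s^2 - 243)/(s^2 + 81)^3.

G(s) = 2*s*(s^2 - 243)/(s^2 + 81)^3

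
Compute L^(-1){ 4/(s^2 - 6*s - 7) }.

exp(3*t)*sinh(4*t)

Rewrite the denominator: s^2 - 6*s - 7 = (s - 3)^2 - 16.
The form in (s - 3) signals a first-shifting-theorem factor e^(3t).
Since L{sinh(4t)} = 4/(s^2 - 16), the inverse is e^(3*t)*sinh(4*t).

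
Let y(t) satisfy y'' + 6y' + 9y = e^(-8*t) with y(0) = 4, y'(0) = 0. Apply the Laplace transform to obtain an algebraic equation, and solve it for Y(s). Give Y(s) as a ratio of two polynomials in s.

Y(s) = (4*s^2 + 56*s + 193)/(s^3 + 14*s^2 + 57*s + 72)

Take the Laplace transform of both sides.
With L{y''} = s^2 Y - s·y(0) - y'(0) and L{y'} = sY - y(0), with y(0) = 4, y'(0) = 0: the LHS transforms to (s^2 + 6*s + 9)Y - (4*s + 24).
The right side is L{e^(-8*t)} = 1/(s + 8).
So (s^2 + 6*s + 9)Y = 1/(s + 8) + (4*s + 24).
Divide through and combine into a single rational function.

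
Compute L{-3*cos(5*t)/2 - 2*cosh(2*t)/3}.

Apply the Laplace transform termwise.
(-2/3)·[L{cosh(2t)} = s/(s^2 - 4)]; (-3/2)·[L{cos(5t)} = s/(s^2 + 25)].

-3*s/(2*(s^2 + 25)) - 2*s/(3*(s^2 - 4))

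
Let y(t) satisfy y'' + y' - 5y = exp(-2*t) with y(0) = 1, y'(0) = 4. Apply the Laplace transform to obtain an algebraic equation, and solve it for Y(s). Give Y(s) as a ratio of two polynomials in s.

Transform both sides with L{·}.
Using L{y''} = s^2 Y - s·y(0) - y'(0) and L{y'} = sY - y(0), with y(0) = 1, y'(0) = 4, the left side becomes (s^2 + s - 5)Y - (s + 5).
The right side is L{exp(-2*t)} = 1/(s + 2).
So (s^2 + s - 5)Y = 1/(s + 2) + (s + 5).
Isolate Y and clear denominators.

Y(s) = (s^2 + 7*s + 11)/(s^3 + 3*s^2 - 3*s - 10)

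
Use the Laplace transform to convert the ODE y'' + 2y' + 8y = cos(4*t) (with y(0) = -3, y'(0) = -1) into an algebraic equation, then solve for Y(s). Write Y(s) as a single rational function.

Y(s) = (-3*s^3 - 7*s^2 - 47*s - 112)/(s^4 + 2*s^3 + 24*s^2 + 32*s + 128)

Take the Laplace transform of both sides.
With L{y''} = s^2 Y - s·y(0) - y'(0) and L{y'} = sY - y(0), with y(0) = -3, y'(0) = -1: the LHS transforms to (s^2 + 2*s + 8)Y - (-3*s - 7).
The right side is L{cos(4*t)} = s/(s^2 + 16).
So (s^2 + 2*s + 8)Y = s/(s^2 + 16) + (-3*s - 7).
Divide through and combine into a single rational function.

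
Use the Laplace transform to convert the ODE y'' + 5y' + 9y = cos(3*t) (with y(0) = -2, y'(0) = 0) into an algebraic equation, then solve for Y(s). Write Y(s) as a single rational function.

Transform both sides with L{·}.
Using L{y''} = s^2 Y - s·y(0) - y'(0) and L{y'} = sY - y(0), with y(0) = -2, y'(0) = 0, the left side becomes (s^2 + 5*s + 9)Y - (-2*s - 10).
The right side is L{cos(3*t)} = s/(s^2 + 9).
So (s^2 + 5*s + 9)Y = s/(s^2 + 9) + (-2*s - 10).
Isolate Y and clear denominators.

Y(s) = (-2*s^3 - 10*s^2 - 17*s - 90)/(s^4 + 5*s^3 + 18*s^2 + 45*s + 81)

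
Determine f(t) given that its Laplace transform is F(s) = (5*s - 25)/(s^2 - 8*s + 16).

f(t) = -5*t*exp(4*t) + 5*exp(4*t)

Factor the denominator: s^2 - 8*s + 16 = (s - 4)^2.
Partial fraction decomposition gives [5/(s - 4)] + [-5/(s - 4)^2].
Invert each term: 5/(s - 4) ↔ 5e^(4t); -5/(s - 4)^2 ↔ -5t·e^(4t).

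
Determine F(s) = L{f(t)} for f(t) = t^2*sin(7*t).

F(s) = 14*(3*s^2 - 49)/(s^2 + 49)^3

L{sin(7t)} = 7/(s^2 + 49).
Then apply L{t^2·g(t)} = (-1)^2 d^2/ds^2[G(s)] with G(s) = 7/(s^2 + 49):
differentiating 2 times and applying the sign gives 14*(3*s^2 - 49)/(s^2 + 49)^3.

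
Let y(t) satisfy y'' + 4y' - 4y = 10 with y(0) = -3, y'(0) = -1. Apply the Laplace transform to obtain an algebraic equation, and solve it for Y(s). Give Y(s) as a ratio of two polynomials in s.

Y(s) = (-3*s^2 - 13*s + 10)/(s^3 + 4*s^2 - 4*s)

Take the Laplace transform of both sides.
Using L{y''} = s^2 Y - s·y(0) - y'(0) and L{y'} = sY - y(0), with y(0) = -3, y'(0) = -1, the left side becomes (s^2 + 4*s - 4)Y - (-3*s - 13).
The right side is L{10} = 10/s.
So (s^2 + 4*s - 4)Y = 10/s + (-3*s - 13).
Divide through and combine into a single rational function.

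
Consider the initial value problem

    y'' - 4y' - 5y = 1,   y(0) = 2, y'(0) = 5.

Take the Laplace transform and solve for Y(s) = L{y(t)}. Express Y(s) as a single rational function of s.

Y(s) = (2*s^2 - 3*s + 1)/(s^3 - 4*s^2 - 5*s)

Take the Laplace transform of both sides.
The derivative rules (L{y''} = s^2 Y - s·y(0) - y'(0) and L{y'} = sY - y(0), with y(0) = 2, y'(0) = 5) turn the left side into (s^2 - 4*s - 5)Y - (2*s - 3).
The right side is L{1} = 1/s.
So (s^2 - 4*s - 5)Y = 1/s + (2*s - 3).
Solve for Y(s) and write it as one ratio of polynomials.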